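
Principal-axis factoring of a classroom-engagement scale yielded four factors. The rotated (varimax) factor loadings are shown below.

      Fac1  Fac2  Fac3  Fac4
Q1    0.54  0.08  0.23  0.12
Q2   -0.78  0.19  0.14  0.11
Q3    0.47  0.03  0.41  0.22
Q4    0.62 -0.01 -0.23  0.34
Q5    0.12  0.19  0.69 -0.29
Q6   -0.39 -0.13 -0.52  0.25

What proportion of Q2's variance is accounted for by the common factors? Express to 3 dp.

0.676

h² = (-0.78)² + 0.19² + 0.14² + 0.11² = 0.6084 + 0.0361 + 0.0196 + 0.0121 = 0.6762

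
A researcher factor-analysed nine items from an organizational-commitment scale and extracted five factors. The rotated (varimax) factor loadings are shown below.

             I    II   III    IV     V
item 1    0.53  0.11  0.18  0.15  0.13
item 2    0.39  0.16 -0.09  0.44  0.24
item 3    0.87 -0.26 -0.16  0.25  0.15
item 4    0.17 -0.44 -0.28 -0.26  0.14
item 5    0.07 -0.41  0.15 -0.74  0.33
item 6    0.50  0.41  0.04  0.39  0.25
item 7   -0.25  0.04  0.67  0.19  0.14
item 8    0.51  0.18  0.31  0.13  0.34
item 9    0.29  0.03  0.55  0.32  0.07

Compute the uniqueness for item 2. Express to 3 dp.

0.563

h² = 0.39² + 0.16² + (-0.09)² + 0.44² + 0.24² = 0.1521 + 0.0256 + 0.0081 + 0.1936 + 0.0576 = 0.4370
Uniqueness u² = 1 − h² = 1 − 0.4370 = 0.5630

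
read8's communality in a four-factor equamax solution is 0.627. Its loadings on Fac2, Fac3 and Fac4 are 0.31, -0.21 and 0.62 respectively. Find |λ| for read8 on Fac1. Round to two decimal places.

0.32

Under orthogonal rotation h² = Σλ², so λ_Fac1² = h² − (0.5246) = 0.627 − 0.5246 = 0.1024.
|λ| = √0.1024 = 0.3200.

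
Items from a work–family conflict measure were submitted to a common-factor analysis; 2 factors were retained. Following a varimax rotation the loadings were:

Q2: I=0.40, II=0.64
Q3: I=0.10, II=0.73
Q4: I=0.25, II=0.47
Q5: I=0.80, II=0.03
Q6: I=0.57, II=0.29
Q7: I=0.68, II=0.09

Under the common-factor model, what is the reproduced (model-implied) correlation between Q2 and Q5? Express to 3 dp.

0.339

r̂ = Σ λ_i·λ_j across factors = (0.40)(0.80) + (0.64)(0.03)
  = +0.3200 +0.0192 = 0.3392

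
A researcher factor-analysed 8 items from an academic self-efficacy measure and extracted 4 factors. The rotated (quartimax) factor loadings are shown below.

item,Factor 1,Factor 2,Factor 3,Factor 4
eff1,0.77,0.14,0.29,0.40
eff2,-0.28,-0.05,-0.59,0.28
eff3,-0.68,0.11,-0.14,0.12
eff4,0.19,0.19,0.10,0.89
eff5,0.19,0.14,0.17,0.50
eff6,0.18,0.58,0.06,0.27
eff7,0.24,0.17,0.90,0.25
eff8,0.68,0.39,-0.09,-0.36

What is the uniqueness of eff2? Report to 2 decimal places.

h² = (-0.28)² + (-0.05)² + (-0.59)² + 0.28² = 0.0784 + 0.0025 + 0.3481 + 0.0784 = 0.5074
Uniqueness u² = 1 − h² = 1 − 0.5074 = 0.4926

0.49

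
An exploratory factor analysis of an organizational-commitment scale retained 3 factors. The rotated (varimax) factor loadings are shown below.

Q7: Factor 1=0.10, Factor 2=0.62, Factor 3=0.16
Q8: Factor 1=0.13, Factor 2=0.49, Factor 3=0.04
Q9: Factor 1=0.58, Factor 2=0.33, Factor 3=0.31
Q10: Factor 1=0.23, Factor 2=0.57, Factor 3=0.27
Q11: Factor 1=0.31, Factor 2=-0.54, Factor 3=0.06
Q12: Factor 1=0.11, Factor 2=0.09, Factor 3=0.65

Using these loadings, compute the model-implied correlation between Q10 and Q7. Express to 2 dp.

0.42

r̂ = Σ λ_i·λ_j across factors = (0.23)(0.10) + (0.57)(0.62) + (0.27)(0.16)
  = +0.0230 +0.3534 +0.0432 = 0.4196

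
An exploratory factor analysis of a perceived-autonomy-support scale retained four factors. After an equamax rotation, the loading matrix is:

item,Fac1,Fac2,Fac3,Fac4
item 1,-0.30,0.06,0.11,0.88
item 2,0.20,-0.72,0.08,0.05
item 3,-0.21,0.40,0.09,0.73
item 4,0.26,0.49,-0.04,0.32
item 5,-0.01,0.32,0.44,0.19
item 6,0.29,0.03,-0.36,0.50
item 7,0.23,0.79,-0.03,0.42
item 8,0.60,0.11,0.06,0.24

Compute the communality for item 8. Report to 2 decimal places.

h² = 0.60² + 0.11² + 0.06² + 0.24² = 0.3600 + 0.0121 + 0.0036 + 0.0576 = 0.4333

0.43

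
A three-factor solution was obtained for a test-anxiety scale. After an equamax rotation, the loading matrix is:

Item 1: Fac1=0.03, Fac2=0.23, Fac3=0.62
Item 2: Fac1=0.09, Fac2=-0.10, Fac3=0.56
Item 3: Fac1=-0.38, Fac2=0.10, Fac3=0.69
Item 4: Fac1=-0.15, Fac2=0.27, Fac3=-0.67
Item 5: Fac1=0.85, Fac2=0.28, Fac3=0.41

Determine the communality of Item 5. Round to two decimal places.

0.97

h² = 0.85² + 0.28² + 0.41² = 0.7225 + 0.0784 + 0.1681 = 0.9690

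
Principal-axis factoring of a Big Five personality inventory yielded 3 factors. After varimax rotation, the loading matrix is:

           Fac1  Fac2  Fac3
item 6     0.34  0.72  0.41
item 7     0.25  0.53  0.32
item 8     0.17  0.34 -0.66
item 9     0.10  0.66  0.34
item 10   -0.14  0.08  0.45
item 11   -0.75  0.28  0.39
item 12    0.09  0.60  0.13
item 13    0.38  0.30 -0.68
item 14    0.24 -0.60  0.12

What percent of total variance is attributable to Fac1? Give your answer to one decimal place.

SS loadings for Fac1 = 0.34² + 0.25² + 0.17² + 0.10² + (-0.14)² + (-0.75)² + 0.09² + 0.38² + 0.24² = 1.0092
With 9 standardized items, total variance = 9. Proportion = 1.0092/9 = 0.1121 → 11.21%.

11.2%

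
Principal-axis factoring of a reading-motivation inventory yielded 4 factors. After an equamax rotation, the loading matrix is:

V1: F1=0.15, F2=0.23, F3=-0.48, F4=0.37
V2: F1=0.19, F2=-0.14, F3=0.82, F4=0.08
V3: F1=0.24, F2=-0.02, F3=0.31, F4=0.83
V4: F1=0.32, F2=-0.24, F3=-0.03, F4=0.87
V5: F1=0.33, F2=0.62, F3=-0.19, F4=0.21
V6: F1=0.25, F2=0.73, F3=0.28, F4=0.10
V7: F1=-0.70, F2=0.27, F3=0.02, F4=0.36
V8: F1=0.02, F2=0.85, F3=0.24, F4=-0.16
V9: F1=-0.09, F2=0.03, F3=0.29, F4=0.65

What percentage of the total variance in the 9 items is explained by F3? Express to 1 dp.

14.0%

SS loadings for F3 = (-0.48)² + 0.82² + 0.31² + (-0.03)² + (-0.19)² + 0.28² + 0.02² + 0.24² + 0.29² = 1.2564
With 9 standardized items, total variance = 9. Proportion = 1.2564/9 = 0.1396 → 13.96%.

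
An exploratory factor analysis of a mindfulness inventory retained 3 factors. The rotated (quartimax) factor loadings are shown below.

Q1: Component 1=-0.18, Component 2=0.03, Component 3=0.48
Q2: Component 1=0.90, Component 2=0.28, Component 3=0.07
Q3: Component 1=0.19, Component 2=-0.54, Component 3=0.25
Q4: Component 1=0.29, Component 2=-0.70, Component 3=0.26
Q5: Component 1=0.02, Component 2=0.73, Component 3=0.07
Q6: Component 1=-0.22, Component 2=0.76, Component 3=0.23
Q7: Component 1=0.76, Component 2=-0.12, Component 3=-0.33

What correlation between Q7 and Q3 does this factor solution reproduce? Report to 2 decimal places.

0.13

r̂ = Σ λ_i·λ_j across factors = (0.76)(0.19) + (-0.12)(-0.54) + (-0.33)(0.25)
  = +0.1444 +0.0648 -0.0825 = 0.1267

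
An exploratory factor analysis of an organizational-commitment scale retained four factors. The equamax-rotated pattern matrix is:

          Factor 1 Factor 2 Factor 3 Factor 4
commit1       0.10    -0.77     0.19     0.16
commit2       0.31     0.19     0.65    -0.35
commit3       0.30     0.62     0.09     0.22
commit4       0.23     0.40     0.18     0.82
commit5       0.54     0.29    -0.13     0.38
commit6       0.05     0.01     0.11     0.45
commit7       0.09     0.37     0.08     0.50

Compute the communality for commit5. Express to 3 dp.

h² = 0.54² + 0.29² + (-0.13)² + 0.38² = 0.2916 + 0.0841 + 0.0169 + 0.1444 = 0.5370

0.537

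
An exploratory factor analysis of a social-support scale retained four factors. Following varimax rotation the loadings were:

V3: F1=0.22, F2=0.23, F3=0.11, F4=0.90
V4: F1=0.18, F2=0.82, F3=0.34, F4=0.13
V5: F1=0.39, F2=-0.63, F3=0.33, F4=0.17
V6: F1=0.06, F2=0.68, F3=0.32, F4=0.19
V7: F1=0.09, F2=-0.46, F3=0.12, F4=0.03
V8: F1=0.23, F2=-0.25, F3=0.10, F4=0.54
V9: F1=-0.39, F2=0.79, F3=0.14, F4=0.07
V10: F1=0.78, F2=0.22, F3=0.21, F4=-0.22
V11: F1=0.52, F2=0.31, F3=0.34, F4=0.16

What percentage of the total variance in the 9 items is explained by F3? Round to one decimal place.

6.0%

SS loadings for F3 = 0.11² + 0.34² + 0.33² + 0.32² + 0.12² + 0.10² + 0.14² + 0.21² + 0.34² = 0.5427
With 9 standardized items, total variance = 9. Proportion = 0.5427/9 = 0.0603 → 6.03%.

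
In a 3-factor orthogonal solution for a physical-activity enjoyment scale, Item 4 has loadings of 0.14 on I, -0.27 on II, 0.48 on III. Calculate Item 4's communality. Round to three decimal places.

0.323

h² = 0.14² + (-0.27)² + 0.48² = 0.0196 + 0.0729 + 0.2304 = 0.3229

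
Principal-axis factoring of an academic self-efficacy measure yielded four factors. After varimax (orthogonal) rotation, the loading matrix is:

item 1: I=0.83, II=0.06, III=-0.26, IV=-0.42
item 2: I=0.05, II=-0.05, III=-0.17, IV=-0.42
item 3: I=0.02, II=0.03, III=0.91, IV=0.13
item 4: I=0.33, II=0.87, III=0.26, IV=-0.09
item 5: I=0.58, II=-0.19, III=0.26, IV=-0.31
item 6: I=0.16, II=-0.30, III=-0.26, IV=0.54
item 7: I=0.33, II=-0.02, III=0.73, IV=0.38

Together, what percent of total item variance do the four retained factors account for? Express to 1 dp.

67.6%

SS loadings by factor: 1.2716, 0.8904, 1.6603, 0.9099; total = 4.7322.
Total variance with 7 standardized items is 7, so the solution explains 4.7322/7 = 0.6760 = 67.60%.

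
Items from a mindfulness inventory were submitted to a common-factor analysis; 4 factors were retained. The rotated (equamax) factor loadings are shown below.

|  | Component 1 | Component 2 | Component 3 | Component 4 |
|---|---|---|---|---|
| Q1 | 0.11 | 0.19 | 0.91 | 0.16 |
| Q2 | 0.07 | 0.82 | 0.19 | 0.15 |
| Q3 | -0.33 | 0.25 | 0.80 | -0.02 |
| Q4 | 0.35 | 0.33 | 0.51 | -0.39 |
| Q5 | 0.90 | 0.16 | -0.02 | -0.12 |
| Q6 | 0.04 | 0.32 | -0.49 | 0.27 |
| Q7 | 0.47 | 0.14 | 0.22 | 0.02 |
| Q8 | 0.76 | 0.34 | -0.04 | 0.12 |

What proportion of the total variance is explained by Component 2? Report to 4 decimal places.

0.1429

SS loadings for Component 2 = 0.19² + 0.82² + 0.25² + 0.33² + 0.16² + 0.32² + 0.14² + 0.34² = 1.1431
Proportion of variance = 1.1431 / 8 = 0.1429.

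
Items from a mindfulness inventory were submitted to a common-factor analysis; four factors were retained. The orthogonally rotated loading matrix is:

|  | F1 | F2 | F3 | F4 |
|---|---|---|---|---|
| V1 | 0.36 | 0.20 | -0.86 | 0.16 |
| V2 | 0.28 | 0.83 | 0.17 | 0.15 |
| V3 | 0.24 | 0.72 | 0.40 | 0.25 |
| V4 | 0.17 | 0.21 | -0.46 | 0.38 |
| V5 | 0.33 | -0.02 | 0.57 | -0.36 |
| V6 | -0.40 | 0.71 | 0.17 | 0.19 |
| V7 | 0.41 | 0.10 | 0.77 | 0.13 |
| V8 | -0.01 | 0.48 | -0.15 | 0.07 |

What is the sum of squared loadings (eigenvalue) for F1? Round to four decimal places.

SS loadings for F1 = 0.36² + 0.28² + 0.24² + 0.17² + 0.33² + (-0.40)² + 0.41² + (-0.01)² = 0.1296 + 0.0784 + 0.0576 + 0.0289 + 0.1089 + 0.1600 + 0.1681 + 0.0001 = 0.7316

0.7316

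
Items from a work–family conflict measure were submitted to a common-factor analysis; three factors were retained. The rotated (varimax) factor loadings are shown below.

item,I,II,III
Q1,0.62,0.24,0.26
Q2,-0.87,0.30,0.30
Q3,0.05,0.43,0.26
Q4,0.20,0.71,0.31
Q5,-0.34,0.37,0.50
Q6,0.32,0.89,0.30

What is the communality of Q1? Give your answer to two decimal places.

0.51

h² = 0.62² + 0.24² + 0.26² = 0.3844 + 0.0576 + 0.0676 = 0.5096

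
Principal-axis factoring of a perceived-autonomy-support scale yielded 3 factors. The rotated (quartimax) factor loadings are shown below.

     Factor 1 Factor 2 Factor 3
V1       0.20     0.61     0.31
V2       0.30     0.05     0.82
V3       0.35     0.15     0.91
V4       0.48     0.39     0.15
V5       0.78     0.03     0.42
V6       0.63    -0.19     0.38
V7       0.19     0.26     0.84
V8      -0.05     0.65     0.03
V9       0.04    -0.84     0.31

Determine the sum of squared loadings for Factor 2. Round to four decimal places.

SS loadings for Factor 2 = 0.61² + 0.05² + 0.15² + 0.39² + 0.03² + (-0.19)² + 0.26² + 0.65² + (-0.84)² = 0.3721 + 0.0025 + 0.0225 + 0.1521 + 0.0009 + 0.0361 + 0.0676 + 0.4225 + 0.7056 = 1.7819

1.7819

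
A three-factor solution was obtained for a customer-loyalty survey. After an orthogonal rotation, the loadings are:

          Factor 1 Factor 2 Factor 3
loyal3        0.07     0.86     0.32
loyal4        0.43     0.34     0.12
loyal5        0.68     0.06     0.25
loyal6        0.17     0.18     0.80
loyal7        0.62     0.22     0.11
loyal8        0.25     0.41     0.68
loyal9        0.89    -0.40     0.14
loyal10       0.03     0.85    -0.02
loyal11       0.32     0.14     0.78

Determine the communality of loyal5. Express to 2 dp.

h² = 0.68² + 0.06² + 0.25² = 0.4624 + 0.0036 + 0.0625 = 0.5285

0.53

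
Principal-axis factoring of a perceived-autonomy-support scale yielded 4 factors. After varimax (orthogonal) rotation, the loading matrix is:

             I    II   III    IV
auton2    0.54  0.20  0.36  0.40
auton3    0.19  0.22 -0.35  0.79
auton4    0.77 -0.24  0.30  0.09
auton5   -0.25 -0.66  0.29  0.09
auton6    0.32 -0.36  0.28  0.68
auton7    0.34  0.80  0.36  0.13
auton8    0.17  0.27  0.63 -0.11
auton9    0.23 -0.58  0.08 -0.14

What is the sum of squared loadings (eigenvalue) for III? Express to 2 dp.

SS loadings for III = 0.36² + (-0.35)² + 0.30² + 0.29² + 0.28² + 0.36² + 0.63² + 0.08² = 0.1296 + 0.1225 + 0.0900 + 0.0841 + 0.0784 + 0.1296 + 0.3969 + 0.0064 = 1.0375

1.04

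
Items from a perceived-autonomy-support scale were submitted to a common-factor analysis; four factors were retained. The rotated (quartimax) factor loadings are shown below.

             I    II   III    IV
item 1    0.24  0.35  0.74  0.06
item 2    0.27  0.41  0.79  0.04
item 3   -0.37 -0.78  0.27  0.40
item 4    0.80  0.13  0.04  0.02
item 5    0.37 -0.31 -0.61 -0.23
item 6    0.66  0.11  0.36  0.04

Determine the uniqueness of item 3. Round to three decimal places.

0.022

h² = (-0.37)² + (-0.78)² + 0.27² + 0.40² = 0.1369 + 0.6084 + 0.0729 + 0.1600 = 0.9782
Uniqueness u² = 1 − h² = 1 − 0.9782 = 0.0218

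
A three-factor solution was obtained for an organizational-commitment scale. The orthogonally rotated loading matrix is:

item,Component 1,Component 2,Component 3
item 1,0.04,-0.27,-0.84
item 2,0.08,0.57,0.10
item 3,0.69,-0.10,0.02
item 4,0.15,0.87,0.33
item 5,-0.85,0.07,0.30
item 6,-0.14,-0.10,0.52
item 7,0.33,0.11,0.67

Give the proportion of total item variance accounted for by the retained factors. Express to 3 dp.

0.598

SS loadings by factor: 1.3576, 1.1917, 1.6342; total = 4.1835.
Total variance with 7 standardized items is 7, so the solution explains 4.1835/7 = 0.5976.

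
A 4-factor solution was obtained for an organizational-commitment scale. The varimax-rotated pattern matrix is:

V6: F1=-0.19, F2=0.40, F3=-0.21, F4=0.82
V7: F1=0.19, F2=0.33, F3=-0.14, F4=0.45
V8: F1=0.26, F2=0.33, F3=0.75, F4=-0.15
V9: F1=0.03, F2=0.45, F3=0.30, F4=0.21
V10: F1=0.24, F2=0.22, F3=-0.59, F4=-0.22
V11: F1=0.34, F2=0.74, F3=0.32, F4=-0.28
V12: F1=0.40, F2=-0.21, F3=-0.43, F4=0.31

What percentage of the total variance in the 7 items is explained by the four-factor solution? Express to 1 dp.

Communalities: 0.9126, 0.3671, 0.7615, 0.3375, 0.5025, 0.8440, 0.4851; Σh² = 4.2103.
Total variance with 7 standardized items is 7, so the solution explains 4.2103/7 = 0.6015 = 60.15%.

60.1%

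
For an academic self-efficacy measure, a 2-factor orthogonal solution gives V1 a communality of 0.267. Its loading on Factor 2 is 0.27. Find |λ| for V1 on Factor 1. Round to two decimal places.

Under orthogonal rotation h² = Σλ², so λ_Factor 1² = h² − (0.0729) = 0.267 − 0.0729 = 0.1941.
|λ| = √0.1941 = 0.4406.

0.44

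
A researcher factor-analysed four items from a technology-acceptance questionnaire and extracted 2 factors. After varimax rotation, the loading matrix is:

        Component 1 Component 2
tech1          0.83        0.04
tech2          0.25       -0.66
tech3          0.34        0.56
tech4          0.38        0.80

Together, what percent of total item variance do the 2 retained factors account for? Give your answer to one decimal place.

60.1%

Communalities: 0.6905, 0.4981, 0.4292, 0.7844; Σh² = 2.4022.
Total variance with 4 standardized items is 4, so the solution explains 2.4022/4 = 0.6006 = 60.05%.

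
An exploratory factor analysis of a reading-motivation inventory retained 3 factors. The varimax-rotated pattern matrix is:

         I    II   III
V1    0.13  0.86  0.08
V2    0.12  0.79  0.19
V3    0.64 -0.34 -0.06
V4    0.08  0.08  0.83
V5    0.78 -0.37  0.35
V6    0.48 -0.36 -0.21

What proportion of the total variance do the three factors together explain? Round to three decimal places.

0.657

Communalities: 0.7629, 0.6746, 0.5288, 0.7017, 0.8678, 0.4041; Σh² = 3.9399.
Total variance with 6 standardized items is 6, so the solution explains 3.9399/6 = 0.6567.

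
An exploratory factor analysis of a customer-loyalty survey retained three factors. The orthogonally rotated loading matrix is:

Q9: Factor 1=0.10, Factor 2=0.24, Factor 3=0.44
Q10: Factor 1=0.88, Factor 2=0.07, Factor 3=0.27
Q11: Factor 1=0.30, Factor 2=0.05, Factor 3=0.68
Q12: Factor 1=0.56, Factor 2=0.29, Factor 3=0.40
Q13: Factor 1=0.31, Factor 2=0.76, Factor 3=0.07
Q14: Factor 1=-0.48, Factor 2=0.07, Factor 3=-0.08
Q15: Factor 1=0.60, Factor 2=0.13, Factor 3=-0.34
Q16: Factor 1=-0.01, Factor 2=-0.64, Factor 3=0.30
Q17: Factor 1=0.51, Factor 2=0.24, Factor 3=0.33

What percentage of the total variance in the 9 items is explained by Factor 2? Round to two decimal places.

13.51%

SS loadings for Factor 2 = 0.24² + 0.07² + 0.05² + 0.29² + 0.76² + 0.07² + 0.13² + (-0.64)² + 0.24² = 1.2157
With 9 standardized items, total variance = 9. Proportion = 1.2157/9 = 0.1351 → 13.51%.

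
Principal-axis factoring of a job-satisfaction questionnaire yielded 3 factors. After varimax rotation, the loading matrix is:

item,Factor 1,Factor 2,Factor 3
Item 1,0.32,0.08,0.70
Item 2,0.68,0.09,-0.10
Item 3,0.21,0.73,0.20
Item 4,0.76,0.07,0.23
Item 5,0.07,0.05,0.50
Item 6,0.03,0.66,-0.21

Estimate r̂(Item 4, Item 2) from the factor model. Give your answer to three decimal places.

r̂ = Σ λ_i·λ_j across factors = (0.76)(0.68) + (0.07)(0.09) + (0.23)(-0.10)
  = +0.5168 +0.0063 -0.0230 = 0.5001

0.500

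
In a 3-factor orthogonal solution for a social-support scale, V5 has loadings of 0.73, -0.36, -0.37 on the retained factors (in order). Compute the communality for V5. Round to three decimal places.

h² = 0.73² + (-0.36)² + (-0.37)² = 0.5329 + 0.1296 + 0.1369 = 0.7994

0.799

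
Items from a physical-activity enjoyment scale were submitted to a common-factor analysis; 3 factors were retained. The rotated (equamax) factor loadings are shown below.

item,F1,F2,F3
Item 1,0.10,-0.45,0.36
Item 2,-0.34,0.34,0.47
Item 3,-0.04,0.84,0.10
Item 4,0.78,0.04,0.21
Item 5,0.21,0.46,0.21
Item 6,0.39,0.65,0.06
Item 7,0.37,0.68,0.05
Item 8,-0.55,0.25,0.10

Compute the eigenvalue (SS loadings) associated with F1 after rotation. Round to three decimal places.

1.371

SS loadings for F1 = 0.10² + (-0.34)² + (-0.04)² + 0.78² + 0.21² + 0.39² + 0.37² + (-0.55)² = 0.0100 + 0.1156 + 0.0016 + 0.6084 + 0.0441 + 0.1521 + 0.1369 + 0.3025 = 1.3712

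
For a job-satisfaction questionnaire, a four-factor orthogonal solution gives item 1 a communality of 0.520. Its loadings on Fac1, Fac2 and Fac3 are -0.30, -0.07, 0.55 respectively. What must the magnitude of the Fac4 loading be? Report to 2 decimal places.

Under orthogonal rotation h² = Σλ², so λ_Fac4² = h² − (0.3974) = 0.520 − 0.3974 = 0.1226.
|λ| = √0.1226 = 0.3501.

0.35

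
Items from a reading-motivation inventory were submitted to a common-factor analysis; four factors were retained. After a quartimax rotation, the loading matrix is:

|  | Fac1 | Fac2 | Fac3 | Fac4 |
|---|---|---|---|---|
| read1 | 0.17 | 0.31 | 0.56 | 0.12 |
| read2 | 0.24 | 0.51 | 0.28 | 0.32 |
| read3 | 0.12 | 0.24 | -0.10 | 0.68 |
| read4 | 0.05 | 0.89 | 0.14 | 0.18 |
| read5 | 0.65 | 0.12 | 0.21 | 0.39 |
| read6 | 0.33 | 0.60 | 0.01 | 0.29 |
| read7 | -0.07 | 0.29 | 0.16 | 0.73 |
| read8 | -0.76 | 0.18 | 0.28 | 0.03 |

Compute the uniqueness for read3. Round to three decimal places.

0.456

h² = 0.12² + 0.24² + (-0.10)² + 0.68² = 0.0144 + 0.0576 + 0.0100 + 0.4624 = 0.5444
Uniqueness u² = 1 − h² = 1 − 0.5444 = 0.4556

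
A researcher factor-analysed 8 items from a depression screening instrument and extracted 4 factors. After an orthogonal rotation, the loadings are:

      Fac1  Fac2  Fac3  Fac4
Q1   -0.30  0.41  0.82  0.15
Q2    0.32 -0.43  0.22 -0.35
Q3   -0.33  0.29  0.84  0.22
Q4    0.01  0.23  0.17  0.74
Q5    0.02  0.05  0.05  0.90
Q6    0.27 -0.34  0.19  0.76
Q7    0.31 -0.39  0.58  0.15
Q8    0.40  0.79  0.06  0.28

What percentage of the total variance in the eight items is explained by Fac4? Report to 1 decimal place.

27.9%

SS loadings for Fac4 = 0.15² + (-0.35)² + 0.22² + 0.74² + 0.90² + 0.76² + 0.15² + 0.28² = 2.2295
With 8 standardized items, total variance = 8. Proportion = 2.2295/8 = 0.2787 → 27.87%.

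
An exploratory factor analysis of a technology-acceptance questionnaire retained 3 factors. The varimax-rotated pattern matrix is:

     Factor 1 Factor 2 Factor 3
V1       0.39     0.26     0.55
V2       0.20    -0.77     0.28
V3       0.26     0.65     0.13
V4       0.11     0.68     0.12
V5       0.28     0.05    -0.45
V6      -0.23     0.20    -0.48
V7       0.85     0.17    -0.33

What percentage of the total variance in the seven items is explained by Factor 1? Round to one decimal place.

SS loadings for Factor 1 = 0.39² + 0.20² + 0.26² + 0.11² + 0.28² + (-0.23)² + 0.85² = 1.1256
With 7 standardized items, total variance = 7. Proportion = 1.1256/7 = 0.1608 → 16.08%.

16.1%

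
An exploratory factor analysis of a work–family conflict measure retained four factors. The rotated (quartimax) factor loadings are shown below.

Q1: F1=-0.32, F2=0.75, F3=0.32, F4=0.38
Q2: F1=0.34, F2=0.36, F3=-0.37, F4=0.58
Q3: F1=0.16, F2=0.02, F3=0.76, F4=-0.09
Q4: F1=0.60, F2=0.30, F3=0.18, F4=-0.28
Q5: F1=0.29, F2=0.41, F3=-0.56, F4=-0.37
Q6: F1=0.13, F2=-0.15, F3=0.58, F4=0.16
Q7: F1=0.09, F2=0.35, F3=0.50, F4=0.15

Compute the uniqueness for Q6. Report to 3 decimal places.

h² = 0.13² + (-0.15)² + 0.58² + 0.16² = 0.0169 + 0.0225 + 0.3364 + 0.0256 = 0.4014
Uniqueness u² = 1 − h² = 1 − 0.4014 = 0.5986

0.599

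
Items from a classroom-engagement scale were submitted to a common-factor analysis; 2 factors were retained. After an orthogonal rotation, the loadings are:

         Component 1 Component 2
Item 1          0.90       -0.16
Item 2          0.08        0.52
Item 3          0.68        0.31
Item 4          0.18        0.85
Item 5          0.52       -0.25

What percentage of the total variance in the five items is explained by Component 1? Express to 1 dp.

31.6%

SS loadings for Component 1 = 0.90² + 0.08² + 0.68² + 0.18² + 0.52² = 1.5816
With 5 standardized items, total variance = 5. Proportion = 1.5816/5 = 0.3163 → 31.63%.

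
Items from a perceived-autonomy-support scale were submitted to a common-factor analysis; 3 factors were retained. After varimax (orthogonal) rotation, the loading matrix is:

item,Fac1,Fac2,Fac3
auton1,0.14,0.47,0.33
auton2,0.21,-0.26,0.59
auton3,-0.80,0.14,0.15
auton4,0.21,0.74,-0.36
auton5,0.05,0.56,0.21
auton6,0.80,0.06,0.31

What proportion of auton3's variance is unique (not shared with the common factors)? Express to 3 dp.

0.318

h² = (-0.80)² + 0.14² + 0.15² = 0.6400 + 0.0196 + 0.0225 = 0.6821
Uniqueness u² = 1 − h² = 1 − 0.6821 = 0.3179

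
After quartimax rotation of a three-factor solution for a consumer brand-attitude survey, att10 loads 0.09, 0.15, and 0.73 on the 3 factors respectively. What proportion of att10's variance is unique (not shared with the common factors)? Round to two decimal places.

0.44

h² = 0.09² + 0.15² + 0.73² = 0.0081 + 0.0225 + 0.5329 = 0.5635
Uniqueness u² = 1 − h² = 1 − 0.5635 = 0.4365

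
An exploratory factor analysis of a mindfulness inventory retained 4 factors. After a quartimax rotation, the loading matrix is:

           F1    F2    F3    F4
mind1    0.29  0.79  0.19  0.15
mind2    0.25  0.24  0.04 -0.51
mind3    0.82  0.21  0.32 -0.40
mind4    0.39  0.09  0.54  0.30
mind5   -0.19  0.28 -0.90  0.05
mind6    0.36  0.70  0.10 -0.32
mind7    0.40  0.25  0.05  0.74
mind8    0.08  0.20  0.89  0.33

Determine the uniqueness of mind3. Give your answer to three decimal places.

0.021

h² = 0.82² + 0.21² + 0.32² + (-0.40)² = 0.6724 + 0.0441 + 0.1024 + 0.1600 = 0.9789
Uniqueness u² = 1 − h² = 1 − 0.9789 = 0.0211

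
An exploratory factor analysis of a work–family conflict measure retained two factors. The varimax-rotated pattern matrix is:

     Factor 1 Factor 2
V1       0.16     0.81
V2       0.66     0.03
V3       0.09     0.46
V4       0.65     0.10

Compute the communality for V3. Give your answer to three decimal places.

0.220

h² = 0.09² + 0.46² = 0.0081 + 0.2116 = 0.2197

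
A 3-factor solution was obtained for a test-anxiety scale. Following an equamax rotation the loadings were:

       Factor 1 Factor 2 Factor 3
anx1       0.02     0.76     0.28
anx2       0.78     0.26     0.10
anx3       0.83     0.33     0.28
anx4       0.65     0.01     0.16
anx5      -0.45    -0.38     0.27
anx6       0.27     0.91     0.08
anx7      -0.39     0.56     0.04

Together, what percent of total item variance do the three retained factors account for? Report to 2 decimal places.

SS loadings by factor: 2.1477, 2.0403, 0.2733; total = 4.4613.
Total variance with 7 standardized items is 7, so the solution explains 4.4613/7 = 0.6373 = 63.73%.

63.73%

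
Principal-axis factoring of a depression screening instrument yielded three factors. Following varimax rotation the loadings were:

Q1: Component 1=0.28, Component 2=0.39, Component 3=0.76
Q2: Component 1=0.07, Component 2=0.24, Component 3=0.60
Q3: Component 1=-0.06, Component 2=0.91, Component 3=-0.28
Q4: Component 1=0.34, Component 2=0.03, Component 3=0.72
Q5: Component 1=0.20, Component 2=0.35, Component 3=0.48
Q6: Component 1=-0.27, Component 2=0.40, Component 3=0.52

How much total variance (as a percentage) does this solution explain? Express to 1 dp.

61.2%

Communalities: 0.8081, 0.4225, 0.9101, 0.6349, 0.3929, 0.5033; Σh² = 3.6718.
Total variance with 6 standardized items is 6, so the solution explains 3.6718/6 = 0.6120 = 61.20%.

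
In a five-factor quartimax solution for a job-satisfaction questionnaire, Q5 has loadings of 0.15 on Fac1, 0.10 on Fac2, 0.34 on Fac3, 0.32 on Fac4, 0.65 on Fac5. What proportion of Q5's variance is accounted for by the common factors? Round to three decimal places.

0.673

h² = 0.15² + 0.10² + 0.34² + 0.32² + 0.65² = 0.0225 + 0.0100 + 0.1156 + 0.1024 + 0.4225 = 0.6730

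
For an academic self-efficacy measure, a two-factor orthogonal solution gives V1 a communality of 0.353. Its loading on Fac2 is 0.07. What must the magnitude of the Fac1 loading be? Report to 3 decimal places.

0.590

Under orthogonal rotation h² = Σλ², so λ_Fac1² = h² − (0.0049) = 0.353 − 0.0049 = 0.3481.
|λ| = √0.3481 = 0.5900.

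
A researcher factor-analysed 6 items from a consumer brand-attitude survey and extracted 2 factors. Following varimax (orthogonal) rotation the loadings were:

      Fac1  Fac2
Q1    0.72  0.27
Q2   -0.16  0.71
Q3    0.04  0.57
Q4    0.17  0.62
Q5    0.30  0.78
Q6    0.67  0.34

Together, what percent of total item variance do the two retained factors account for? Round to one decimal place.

52.1%

SS loadings by factor: 1.1134, 2.0103; total = 3.1237.
Total variance with 6 standardized items is 6, so the solution explains 3.1237/6 = 0.5206 = 52.06%.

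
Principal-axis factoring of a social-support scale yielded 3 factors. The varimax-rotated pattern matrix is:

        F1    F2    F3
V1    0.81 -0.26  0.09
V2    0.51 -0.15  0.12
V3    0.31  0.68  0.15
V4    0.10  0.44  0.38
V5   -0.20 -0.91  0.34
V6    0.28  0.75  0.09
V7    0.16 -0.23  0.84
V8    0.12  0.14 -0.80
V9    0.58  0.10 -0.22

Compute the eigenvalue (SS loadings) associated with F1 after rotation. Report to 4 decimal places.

1.5171

SS loadings for F1 = 0.81² + 0.51² + 0.31² + 0.10² + (-0.20)² + 0.28² + 0.16² + 0.12² + 0.58² = 0.6561 + 0.2601 + 0.0961 + 0.0100 + 0.0400 + 0.0784 + 0.0256 + 0.0144 + 0.3364 = 1.5171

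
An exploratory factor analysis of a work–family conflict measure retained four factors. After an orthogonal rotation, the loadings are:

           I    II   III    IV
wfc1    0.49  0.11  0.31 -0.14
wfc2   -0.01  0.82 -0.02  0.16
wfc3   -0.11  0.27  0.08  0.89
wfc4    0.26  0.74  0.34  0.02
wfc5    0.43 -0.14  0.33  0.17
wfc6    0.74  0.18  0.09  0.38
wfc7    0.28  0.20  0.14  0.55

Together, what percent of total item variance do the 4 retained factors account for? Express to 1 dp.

Communalities: 0.3679, 0.6985, 0.8835, 0.7312, 0.3423, 0.7325, 0.4405; Σh² = 4.1964.
Total variance with 7 standardized items is 7, so the solution explains 4.1964/7 = 0.5995 = 59.95%.

59.9%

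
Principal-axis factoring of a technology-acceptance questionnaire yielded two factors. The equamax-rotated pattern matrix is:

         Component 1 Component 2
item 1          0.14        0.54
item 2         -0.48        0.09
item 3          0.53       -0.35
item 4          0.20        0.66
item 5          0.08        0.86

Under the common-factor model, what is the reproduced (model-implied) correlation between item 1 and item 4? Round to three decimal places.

r̂ = Σ λ_i·λ_j across factors = (0.14)(0.20) + (0.54)(0.66)
  = +0.0280 +0.3564 = 0.3844

0.384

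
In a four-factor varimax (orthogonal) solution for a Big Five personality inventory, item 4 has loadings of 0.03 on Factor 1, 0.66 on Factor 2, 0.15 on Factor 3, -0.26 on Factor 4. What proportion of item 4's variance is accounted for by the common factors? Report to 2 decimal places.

0.53

h² = 0.03² + 0.66² + 0.15² + (-0.26)² = 0.0009 + 0.4356 + 0.0225 + 0.0676 = 0.5266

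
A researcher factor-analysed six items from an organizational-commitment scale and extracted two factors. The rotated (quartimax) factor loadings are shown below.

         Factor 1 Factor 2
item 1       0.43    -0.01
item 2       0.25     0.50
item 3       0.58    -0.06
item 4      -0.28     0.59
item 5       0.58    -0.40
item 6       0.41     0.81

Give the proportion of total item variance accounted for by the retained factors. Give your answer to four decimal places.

0.4308

Communalities: 0.1850, 0.3125, 0.3400, 0.4265, 0.4964, 0.8242; Σh² = 2.5846.
Total variance with 6 standardized items is 6, so the solution explains 2.5846/6 = 0.4308.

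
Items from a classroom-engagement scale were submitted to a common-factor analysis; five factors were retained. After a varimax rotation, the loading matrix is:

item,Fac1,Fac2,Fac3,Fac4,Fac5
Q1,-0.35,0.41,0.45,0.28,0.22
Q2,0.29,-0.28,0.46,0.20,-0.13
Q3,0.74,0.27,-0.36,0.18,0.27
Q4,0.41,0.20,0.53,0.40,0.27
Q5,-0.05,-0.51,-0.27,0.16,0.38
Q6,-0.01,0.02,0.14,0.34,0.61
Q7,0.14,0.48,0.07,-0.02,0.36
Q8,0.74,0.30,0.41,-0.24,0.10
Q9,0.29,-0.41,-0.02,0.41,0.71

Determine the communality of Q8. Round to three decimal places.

0.873

h² = 0.74² + 0.30² + 0.41² + (-0.24)² + 0.10² = 0.5476 + 0.0900 + 0.1681 + 0.0576 + 0.0100 = 0.8733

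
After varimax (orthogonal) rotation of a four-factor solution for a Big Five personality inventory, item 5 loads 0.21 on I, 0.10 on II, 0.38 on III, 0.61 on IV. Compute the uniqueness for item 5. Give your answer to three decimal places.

0.429

h² = 0.21² + 0.10² + 0.38² + 0.61² = 0.0441 + 0.0100 + 0.1444 + 0.3721 = 0.5706
Uniqueness u² = 1 − h² = 1 − 0.5706 = 0.4294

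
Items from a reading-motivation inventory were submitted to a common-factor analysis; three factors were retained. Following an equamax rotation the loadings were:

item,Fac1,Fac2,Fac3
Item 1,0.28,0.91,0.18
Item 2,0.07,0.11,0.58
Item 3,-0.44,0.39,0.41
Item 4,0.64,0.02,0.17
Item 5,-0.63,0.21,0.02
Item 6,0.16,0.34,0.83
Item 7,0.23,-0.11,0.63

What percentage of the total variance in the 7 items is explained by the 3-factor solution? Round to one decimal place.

56.8%

SS loadings by factor: 1.1619, 1.1645, 1.6520; total = 3.9784.
Total variance with 7 standardized items is 7, so the solution explains 3.9784/7 = 0.5683 = 56.83%.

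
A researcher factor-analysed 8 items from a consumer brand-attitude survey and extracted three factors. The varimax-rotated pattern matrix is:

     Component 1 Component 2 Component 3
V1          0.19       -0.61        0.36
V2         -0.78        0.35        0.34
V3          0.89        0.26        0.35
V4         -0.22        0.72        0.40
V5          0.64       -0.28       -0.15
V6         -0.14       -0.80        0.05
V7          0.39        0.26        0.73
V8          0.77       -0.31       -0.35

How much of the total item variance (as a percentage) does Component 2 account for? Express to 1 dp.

24.5%

SS loadings for Component 2 = (-0.61)² + 0.35² + 0.26² + 0.72² + (-0.28)² + (-0.80)² + 0.26² + (-0.31)² = 1.9627
With 8 standardized items, total variance = 8. Proportion = 1.9627/8 = 0.2453 → 24.53%.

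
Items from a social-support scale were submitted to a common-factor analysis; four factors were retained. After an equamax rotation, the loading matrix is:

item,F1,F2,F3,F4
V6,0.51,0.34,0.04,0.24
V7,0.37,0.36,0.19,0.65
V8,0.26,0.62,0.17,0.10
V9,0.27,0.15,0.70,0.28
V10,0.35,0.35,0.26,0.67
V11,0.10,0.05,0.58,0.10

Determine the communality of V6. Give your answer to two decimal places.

0.43

h² = 0.51² + 0.34² + 0.04² + 0.24² = 0.2601 + 0.1156 + 0.0016 + 0.0576 = 0.4349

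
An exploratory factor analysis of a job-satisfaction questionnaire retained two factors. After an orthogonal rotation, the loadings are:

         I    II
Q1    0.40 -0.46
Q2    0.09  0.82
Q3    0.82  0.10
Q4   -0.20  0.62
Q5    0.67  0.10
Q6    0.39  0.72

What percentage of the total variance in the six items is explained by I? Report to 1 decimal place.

24.7%

SS loadings for I = 0.40² + 0.09² + 0.82² + (-0.20)² + 0.67² + 0.39² = 1.4815
With 6 standardized items, total variance = 6. Proportion = 1.4815/6 = 0.2469 → 24.69%.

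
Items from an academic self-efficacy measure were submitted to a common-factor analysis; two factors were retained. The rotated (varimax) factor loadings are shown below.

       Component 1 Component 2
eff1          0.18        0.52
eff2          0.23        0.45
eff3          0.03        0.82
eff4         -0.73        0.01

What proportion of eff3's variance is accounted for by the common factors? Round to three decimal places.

h² = 0.03² + 0.82² = 0.0009 + 0.6724 = 0.6733

0.673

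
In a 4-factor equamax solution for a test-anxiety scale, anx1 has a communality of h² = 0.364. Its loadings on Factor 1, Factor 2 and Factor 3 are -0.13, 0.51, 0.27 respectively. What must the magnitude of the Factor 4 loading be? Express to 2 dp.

0.12

Under orthogonal rotation h² = Σλ², so λ_Factor 4² = h² − (0.3499) = 0.364 − 0.3499 = 0.0141.
|λ| = √0.0141 = 0.1187.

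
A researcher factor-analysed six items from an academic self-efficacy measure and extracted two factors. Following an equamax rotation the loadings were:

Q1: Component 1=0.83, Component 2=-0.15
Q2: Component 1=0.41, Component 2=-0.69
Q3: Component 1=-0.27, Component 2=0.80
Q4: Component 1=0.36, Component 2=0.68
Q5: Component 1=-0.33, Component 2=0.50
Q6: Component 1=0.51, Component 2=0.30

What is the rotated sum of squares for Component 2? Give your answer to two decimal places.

1.94

SS loadings for Component 2 = (-0.15)² + (-0.69)² + 0.80² + 0.68² + 0.50² + 0.30² = 0.0225 + 0.4761 + 0.6400 + 0.4624 + 0.2500 + 0.0900 = 1.9410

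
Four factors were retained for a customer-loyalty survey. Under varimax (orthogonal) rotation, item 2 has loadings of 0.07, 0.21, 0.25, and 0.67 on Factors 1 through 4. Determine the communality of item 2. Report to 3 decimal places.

0.560

h² = 0.07² + 0.21² + 0.25² + 0.67² = 0.0049 + 0.0441 + 0.0625 + 0.4489 = 0.5604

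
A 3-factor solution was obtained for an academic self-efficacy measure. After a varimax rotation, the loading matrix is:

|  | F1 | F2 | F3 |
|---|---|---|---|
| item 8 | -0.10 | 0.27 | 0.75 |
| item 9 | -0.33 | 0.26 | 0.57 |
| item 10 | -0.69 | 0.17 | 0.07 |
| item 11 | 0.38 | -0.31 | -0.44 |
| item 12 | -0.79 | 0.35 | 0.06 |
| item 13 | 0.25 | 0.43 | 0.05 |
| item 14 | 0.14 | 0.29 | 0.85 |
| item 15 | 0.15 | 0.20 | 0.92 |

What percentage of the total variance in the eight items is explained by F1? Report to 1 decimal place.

18.4%

SS loadings for F1 = (-0.10)² + (-0.33)² + (-0.69)² + 0.38² + (-0.79)² + 0.25² + 0.14² + 0.15² = 1.4681
With 8 standardized items, total variance = 8. Proportion = 1.4681/8 = 0.1835 → 18.35%.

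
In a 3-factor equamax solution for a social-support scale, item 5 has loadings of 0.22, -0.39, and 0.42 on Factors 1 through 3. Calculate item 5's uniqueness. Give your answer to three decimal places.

h² = 0.22² + (-0.39)² + 0.42² = 0.0484 + 0.1521 + 0.1764 = 0.3769
Uniqueness u² = 1 − h² = 1 − 0.3769 = 0.6231

0.623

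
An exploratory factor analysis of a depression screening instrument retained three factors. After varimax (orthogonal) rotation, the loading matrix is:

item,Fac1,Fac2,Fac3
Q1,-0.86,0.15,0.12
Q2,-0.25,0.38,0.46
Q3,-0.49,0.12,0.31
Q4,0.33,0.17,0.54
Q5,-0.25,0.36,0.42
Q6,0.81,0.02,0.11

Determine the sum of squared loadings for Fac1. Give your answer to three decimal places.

1.870

SS loadings for Fac1 = (-0.86)² + (-0.25)² + (-0.49)² + 0.33² + (-0.25)² + 0.81² = 0.7396 + 0.0625 + 0.2401 + 0.1089 + 0.0625 + 0.6561 = 1.8697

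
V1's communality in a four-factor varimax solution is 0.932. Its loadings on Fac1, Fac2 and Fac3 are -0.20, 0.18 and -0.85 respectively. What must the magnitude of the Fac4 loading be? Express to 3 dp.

Under orthogonal rotation h² = Σλ², so λ_Fac4² = h² − (0.7949) = 0.932 − 0.7949 = 0.1371.
|λ| = √0.1371 = 0.3703.

0.370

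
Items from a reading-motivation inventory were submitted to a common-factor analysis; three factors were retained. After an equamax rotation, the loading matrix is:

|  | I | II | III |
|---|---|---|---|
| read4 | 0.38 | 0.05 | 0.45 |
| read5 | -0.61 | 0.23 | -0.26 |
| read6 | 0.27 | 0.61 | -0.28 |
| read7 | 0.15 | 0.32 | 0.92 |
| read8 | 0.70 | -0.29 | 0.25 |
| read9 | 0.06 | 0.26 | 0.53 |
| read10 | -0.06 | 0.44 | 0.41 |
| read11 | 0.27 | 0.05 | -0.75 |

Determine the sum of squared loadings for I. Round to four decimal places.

SS loadings for I = 0.38² + (-0.61)² + 0.27² + 0.15² + 0.70² + 0.06² + (-0.06)² + 0.27² = 0.1444 + 0.3721 + 0.0729 + 0.0225 + 0.4900 + 0.0036 + 0.0036 + 0.0729 = 1.1820

1.1820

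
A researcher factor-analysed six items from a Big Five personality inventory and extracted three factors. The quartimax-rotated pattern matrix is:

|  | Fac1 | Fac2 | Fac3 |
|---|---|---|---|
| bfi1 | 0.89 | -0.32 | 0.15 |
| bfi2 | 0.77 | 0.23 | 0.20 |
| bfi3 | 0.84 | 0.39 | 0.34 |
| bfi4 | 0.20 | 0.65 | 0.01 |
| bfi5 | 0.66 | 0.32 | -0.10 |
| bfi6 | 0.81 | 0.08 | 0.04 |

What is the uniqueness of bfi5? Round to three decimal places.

0.452

h² = 0.66² + 0.32² + (-0.10)² = 0.4356 + 0.1024 + 0.0100 = 0.5480
Uniqueness u² = 1 − h² = 1 − 0.5480 = 0.4520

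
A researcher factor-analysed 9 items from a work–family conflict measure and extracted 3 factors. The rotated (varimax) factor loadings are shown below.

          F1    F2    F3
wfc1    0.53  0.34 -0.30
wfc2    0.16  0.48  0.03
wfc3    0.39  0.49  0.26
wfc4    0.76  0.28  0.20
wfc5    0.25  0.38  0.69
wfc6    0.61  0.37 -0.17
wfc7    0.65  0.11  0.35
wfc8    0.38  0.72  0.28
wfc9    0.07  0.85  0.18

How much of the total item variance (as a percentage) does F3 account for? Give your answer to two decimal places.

SS loadings for F3 = (-0.30)² + 0.03² + 0.26² + 0.20² + 0.69² + (-0.17)² + 0.35² + 0.28² + 0.18² = 0.9368
With 9 standardized items, total variance = 9. Proportion = 0.9368/9 = 0.1041 → 10.41%.

10.41%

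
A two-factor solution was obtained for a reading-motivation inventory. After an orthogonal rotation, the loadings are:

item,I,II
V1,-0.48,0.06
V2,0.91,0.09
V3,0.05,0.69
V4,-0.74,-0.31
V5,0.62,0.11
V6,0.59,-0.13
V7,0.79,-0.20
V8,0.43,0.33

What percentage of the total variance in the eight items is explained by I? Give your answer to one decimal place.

39.4%

SS loadings for I = (-0.48)² + 0.91² + 0.05² + (-0.74)² + 0.62² + 0.59² + 0.79² + 0.43² = 3.1501
With 8 standardized items, total variance = 8. Proportion = 3.1501/8 = 0.3938 → 39.38%.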